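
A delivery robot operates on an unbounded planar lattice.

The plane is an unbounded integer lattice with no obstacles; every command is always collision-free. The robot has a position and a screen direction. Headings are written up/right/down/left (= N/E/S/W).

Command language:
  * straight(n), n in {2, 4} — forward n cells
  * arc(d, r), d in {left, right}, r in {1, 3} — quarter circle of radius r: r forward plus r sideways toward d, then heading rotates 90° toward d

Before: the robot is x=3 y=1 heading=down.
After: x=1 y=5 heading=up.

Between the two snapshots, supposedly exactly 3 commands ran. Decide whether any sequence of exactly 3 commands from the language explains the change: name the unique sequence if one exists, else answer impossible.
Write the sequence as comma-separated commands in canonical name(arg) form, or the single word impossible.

key: position moved to (1,5) AND the heading swung to N — translation plus rotation needed
initial: x=3 y=1 heading=down
[1] after arc(right, 1): x=2 y=0 heading=left
[2] after arc(right, 1): x=1 y=1 heading=up
[3] after straight(4): x=1 y=5 heading=up
no other 3-command option fits: unique.

arc(right, 1), arc(right, 1), straight(4)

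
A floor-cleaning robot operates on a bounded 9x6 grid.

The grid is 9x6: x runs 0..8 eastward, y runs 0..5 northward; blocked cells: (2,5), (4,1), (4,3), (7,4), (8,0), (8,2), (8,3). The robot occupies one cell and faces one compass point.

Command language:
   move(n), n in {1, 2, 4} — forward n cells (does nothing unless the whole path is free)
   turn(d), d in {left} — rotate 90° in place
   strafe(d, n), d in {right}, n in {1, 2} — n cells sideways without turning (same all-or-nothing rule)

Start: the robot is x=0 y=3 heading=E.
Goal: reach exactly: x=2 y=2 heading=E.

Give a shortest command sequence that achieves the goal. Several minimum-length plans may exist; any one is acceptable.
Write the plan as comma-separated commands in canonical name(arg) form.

begin: x=0 y=3 heading=E
step 1 (strafe(right, 1)): x=0 y=2 heading=E
step 2 (move(2)): x=2 y=2 heading=E
nothing shorter than 2 reaches the goal.

strafe(right, 1), move(2)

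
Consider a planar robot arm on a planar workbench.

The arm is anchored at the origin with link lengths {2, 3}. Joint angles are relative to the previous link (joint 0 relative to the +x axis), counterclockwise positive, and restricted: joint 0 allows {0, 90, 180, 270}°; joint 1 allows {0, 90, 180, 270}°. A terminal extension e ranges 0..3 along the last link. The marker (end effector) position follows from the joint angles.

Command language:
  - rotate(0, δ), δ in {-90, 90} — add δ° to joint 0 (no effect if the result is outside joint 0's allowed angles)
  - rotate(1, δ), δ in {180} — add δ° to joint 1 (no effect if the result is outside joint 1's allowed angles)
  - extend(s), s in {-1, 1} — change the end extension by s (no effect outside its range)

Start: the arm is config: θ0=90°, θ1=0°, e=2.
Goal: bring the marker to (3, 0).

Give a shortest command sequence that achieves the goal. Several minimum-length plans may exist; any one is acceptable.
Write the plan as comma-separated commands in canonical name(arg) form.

rotate(1, 180), rotate(0, 90)

begin: config: θ0=90°, θ1=0°, e=2
[1] after rotate(1, 180): config: θ0=90°, θ1=180°, e=2
[2] after rotate(0, 90): config: θ0=180°, θ1=180°, e=2
minimal: 2 command(s), checked below 2.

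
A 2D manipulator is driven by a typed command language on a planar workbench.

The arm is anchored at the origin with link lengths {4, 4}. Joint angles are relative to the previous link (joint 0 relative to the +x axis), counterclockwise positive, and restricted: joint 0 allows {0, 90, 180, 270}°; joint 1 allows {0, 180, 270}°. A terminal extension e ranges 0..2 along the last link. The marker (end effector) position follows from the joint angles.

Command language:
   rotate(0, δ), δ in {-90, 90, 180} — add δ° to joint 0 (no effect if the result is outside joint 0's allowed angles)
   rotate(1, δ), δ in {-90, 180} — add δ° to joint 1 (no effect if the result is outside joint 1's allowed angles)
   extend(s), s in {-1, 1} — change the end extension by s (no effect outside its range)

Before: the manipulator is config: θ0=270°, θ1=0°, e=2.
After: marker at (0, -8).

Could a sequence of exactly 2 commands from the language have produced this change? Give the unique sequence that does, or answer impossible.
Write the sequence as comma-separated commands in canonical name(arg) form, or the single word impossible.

extend(-1), extend(-1)

from: config: θ0=270°, θ1=0°, e=2
t=1 extend(-1) ⇒ config: θ0=270°, θ1=0°, e=1
t=2 extend(-1) ⇒ config: θ0=270°, θ1=0°, e=0
uniquely the one of 49 2-step routes that fits.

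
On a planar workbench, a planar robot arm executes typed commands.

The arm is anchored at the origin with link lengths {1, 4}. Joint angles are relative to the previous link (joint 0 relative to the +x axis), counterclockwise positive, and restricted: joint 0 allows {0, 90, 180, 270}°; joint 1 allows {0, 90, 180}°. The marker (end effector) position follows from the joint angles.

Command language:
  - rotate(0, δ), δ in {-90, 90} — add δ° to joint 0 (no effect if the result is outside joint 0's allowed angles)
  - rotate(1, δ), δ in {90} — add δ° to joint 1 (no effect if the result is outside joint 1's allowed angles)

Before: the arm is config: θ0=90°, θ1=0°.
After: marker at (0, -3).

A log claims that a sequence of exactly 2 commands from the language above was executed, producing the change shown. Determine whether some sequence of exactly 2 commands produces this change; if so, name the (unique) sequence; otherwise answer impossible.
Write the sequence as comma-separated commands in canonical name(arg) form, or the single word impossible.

t0: config: θ0=90°, θ1=0°
step 1 (rotate(1, 90)): config: θ0=90°, θ1=90°
step 2 (rotate(1, 90)): config: θ0=90°, θ1=180°
no rival 2-sequence matches.

rotate(1, 90), rotate(1, 90)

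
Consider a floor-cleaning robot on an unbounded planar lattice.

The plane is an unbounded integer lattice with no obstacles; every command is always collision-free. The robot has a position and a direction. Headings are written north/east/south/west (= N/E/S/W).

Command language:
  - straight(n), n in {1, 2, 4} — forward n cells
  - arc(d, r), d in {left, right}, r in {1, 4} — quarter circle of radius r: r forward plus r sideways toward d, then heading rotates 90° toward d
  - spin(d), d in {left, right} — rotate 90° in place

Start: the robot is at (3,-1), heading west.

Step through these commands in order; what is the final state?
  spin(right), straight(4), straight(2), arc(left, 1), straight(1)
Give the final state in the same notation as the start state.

start: at (3,-1), heading west
[1] after spin(right): at (3,-1), heading north
[2] after straight(4): at (3,3), heading north
[3] after straight(2): at (3,5), heading north
[4] after arc(left, 1): at (2,6), heading west
[5] after straight(1): at (1,6), heading west

at (1,6), heading west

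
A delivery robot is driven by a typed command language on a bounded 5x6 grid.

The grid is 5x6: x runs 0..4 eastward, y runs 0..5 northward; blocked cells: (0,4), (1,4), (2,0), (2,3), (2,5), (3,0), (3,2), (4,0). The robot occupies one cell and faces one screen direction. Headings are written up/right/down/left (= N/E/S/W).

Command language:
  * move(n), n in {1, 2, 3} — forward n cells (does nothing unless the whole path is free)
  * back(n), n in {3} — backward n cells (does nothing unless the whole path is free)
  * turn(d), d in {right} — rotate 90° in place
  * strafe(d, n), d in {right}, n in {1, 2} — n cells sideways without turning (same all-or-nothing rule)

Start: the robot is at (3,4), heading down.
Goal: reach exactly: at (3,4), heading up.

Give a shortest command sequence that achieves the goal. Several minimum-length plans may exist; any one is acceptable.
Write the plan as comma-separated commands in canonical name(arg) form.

initial: at (3,4), heading down
t=1 turn(right) ⇒ at (3,4), heading left
t=2 turn(right) ⇒ at (3,4), heading up
minimal: 2 command(s), checked below 2.

turn(right), turn(right)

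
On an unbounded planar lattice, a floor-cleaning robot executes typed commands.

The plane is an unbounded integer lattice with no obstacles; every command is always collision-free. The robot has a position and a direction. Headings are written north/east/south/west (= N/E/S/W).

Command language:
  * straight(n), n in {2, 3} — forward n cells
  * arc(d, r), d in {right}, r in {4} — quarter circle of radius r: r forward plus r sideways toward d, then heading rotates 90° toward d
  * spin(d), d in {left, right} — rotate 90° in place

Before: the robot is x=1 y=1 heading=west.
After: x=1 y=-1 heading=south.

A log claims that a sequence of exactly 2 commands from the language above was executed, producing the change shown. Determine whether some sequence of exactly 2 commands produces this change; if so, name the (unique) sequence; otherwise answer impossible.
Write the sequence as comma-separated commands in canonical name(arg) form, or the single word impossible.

spin(left), straight(2)

key: position moved to (1,-1) AND the heading swung to S — translation plus rotation needed
start: x=1 y=1 heading=west
[1] after spin(left): x=1 y=1 heading=south
[2] after straight(2): x=1 y=-1 heading=south
no other 2-command option fits: unique.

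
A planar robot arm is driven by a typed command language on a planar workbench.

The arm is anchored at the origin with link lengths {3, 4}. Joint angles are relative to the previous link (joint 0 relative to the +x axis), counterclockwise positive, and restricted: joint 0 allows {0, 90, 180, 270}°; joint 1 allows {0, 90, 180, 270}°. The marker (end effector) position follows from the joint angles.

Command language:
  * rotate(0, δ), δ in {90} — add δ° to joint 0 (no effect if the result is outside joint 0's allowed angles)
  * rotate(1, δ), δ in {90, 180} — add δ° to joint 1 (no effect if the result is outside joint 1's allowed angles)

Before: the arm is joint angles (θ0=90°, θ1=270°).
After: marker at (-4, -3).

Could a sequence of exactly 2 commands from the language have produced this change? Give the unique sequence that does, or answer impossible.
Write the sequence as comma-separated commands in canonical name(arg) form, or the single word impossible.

rotate(0, 90), rotate(0, 90)

initial: joint angles (θ0=90°, θ1=270°)
[1] after rotate(0, 90): joint angles (θ0=180°, θ1=270°)
[2] after rotate(0, 90): joint angles (θ0=270°, θ1=270°)
no rival 2-sequence matches.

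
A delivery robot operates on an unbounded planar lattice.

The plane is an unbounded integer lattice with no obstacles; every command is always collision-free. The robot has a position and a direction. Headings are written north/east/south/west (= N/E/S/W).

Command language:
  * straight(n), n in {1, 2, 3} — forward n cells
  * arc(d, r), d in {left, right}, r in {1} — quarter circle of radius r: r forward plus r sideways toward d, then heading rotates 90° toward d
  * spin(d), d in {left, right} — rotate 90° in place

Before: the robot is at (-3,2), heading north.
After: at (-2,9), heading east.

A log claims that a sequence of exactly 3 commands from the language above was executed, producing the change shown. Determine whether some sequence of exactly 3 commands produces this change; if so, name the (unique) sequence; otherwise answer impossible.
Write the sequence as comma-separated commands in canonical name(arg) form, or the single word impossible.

key: order matters: swapping straight(3) and arc(right, 1) lands elsewhere
begin: at (-3,2), heading north
1. straight(3) → at (-3,5), heading north
2. straight(3) → at (-3,8), heading north
3. arc(right, 1) → at (-2,9), heading east
no other 3-command option fits: unique.

straight(3), straight(3), arc(right, 1)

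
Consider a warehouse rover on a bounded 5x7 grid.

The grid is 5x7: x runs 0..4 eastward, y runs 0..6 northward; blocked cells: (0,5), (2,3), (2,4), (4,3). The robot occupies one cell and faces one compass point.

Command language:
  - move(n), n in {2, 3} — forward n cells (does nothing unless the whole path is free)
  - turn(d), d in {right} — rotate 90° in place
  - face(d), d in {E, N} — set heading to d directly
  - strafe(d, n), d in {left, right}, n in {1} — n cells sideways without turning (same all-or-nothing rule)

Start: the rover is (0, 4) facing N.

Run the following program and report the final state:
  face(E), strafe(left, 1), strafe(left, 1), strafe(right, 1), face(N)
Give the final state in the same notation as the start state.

(0, 3) facing N

initial: (0, 4) facing N
1. face(E) → (0, 4) facing E
2. strafe(left, 1) → (0, 4) facing E
3. strafe(left, 1) → (0, 4) facing E
4. strafe(right, 1) → (0, 3) facing E
5. face(N) → (0, 3) facing N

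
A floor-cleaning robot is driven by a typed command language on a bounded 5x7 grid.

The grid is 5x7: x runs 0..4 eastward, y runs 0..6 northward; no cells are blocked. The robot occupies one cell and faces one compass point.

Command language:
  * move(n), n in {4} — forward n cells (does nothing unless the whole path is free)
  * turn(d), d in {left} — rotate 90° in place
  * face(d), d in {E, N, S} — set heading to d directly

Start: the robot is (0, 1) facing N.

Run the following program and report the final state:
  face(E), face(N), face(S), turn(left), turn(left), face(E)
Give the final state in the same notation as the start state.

(0, 1) facing E

begin: (0, 1) facing N
t=1 face(E) ⇒ (0, 1) facing E
t=2 face(N) ⇒ (0, 1) facing N
t=3 face(S) ⇒ (0, 1) facing S
t=4 turn(left) ⇒ (0, 1) facing E
t=5 turn(left) ⇒ (0, 1) facing N
t=6 face(E) ⇒ (0, 1) facing E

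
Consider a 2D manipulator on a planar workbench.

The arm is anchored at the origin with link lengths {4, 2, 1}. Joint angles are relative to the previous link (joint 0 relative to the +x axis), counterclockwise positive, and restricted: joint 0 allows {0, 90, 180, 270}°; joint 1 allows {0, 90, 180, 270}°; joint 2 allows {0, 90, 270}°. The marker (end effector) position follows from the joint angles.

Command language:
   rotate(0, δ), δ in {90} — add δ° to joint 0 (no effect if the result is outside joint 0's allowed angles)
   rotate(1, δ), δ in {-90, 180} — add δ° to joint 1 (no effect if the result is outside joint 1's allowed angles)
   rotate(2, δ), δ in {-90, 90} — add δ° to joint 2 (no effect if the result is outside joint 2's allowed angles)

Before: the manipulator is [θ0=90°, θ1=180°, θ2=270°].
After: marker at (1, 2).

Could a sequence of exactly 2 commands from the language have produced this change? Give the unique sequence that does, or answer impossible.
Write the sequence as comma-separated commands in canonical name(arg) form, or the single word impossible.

initial: [θ0=90°, θ1=180°, θ2=270°]
[1] after rotate(2, 90): [θ0=90°, θ1=180°, θ2=0°]
[2] after rotate(2, 90): [θ0=90°, θ1=180°, θ2=90°]
all 25 alternatives checked — unique.

rotate(2, 90), rotate(2, 90)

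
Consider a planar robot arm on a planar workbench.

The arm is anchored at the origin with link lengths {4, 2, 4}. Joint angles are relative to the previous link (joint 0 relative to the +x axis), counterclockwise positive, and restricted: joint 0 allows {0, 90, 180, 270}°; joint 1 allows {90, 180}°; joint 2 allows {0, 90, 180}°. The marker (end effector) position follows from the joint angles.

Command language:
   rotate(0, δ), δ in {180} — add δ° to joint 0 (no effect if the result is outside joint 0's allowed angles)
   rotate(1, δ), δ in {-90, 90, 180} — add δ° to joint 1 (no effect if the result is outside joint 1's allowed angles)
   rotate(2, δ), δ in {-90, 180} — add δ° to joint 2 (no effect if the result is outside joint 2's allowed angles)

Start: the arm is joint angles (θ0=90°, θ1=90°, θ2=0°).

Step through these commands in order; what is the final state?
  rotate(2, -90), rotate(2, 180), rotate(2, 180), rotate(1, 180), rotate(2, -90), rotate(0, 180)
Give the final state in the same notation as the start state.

joint angles (θ0=270°, θ1=90°, θ2=0°)

begin: joint angles (θ0=90°, θ1=90°, θ2=0°)
step 1 (rotate(2, -90)): joint angles (θ0=90°, θ1=90°, θ2=0°)
step 2 (rotate(2, 180)): joint angles (θ0=90°, θ1=90°, θ2=180°)
step 3 (rotate(2, 180)): joint angles (θ0=90°, θ1=90°, θ2=0°)
step 4 (rotate(1, 180)): joint angles (θ0=90°, θ1=90°, θ2=0°)
step 5 (rotate(2, -90)): joint angles (θ0=90°, θ1=90°, θ2=0°)
step 6 (rotate(0, 180)): joint angles (θ0=270°, θ1=90°, θ2=0°)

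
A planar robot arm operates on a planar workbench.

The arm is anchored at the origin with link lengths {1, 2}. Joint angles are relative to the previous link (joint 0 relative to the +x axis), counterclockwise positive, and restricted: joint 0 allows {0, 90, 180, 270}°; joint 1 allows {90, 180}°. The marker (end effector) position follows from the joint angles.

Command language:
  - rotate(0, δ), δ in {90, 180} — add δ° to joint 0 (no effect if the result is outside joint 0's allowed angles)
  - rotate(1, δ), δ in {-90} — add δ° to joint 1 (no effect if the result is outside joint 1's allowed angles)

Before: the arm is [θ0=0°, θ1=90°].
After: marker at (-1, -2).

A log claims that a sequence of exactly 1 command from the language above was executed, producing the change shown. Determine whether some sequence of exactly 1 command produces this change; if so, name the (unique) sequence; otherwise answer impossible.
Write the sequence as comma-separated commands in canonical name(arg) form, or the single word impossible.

start: [θ0=0°, θ1=90°]
step 1 (rotate(0, 180)): [θ0=180°, θ1=90°]
no other 1-command option fits: unique.

rotate(0, 180)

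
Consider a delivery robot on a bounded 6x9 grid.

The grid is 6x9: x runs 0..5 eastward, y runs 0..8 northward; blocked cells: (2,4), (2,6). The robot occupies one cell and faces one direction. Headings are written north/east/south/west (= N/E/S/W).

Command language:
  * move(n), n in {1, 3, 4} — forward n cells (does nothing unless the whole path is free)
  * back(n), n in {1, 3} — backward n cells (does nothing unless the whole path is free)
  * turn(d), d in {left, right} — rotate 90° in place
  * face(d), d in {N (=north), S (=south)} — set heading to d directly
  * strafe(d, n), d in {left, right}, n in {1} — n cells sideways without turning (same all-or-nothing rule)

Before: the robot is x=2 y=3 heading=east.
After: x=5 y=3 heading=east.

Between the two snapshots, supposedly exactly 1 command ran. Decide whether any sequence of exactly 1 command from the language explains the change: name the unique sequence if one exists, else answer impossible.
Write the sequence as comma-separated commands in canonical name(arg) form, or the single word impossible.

move(3)

key: heading stays E — the single command does not turn
start: x=2 y=3 heading=east
step 1 (move(3)): x=5 y=3 heading=east
all 11 alternatives checked — unique.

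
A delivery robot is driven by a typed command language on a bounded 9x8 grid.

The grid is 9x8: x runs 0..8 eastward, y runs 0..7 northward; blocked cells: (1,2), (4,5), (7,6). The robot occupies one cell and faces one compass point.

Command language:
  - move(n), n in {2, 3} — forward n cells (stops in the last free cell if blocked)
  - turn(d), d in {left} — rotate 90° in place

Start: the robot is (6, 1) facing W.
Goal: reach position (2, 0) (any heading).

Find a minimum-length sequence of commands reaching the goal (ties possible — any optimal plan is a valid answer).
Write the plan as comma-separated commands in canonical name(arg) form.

move(2), move(2), turn(left), move(2)

initial: (6, 1) facing W
1. move(2) → (4, 1) facing W
2. move(2) → (2, 1) facing W
3. turn(left) → (2, 1) facing S
4. move(2) → (2, 0) facing S
shorter routes all fall short; 4 is best.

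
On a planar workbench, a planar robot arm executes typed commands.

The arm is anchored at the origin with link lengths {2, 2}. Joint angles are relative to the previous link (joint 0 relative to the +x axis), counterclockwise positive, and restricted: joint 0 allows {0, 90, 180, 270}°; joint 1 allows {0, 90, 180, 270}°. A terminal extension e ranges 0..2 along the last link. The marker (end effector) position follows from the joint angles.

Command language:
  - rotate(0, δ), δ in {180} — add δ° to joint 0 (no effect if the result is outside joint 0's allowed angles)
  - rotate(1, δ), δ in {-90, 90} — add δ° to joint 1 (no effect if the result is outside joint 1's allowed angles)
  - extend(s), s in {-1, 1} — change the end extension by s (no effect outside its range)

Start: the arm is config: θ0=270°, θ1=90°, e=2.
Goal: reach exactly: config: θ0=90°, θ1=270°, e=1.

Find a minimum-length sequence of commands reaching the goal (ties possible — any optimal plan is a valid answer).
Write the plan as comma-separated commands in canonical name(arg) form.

rotate(0, 180), rotate(1, -90), rotate(1, -90), extend(-1)

initial: config: θ0=270°, θ1=90°, e=2
step 1 (rotate(0, 180)): config: θ0=90°, θ1=90°, e=2
step 2 (rotate(1, -90)): config: θ0=90°, θ1=0°, e=2
step 3 (rotate(1, -90)): config: θ0=90°, θ1=270°, e=2
step 4 (extend(-1)): config: θ0=90°, θ1=270°, e=1
no 3-step plan works, so 4 is optimal.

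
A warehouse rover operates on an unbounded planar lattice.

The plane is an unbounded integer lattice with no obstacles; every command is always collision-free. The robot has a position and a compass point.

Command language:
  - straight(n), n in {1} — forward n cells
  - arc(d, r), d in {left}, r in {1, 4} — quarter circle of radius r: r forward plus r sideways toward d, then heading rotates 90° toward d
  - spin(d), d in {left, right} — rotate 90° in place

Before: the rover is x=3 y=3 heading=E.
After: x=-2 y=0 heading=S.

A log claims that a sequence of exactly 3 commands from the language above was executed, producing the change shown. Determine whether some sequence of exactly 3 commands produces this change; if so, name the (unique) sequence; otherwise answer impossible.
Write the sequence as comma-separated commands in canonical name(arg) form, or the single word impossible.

key: order matters: swapping spin(left) and arc(left, 4) lands elsewhere
start: x=3 y=3 heading=E
[1] after spin(left): x=3 y=3 heading=N
[2] after arc(left, 1): x=2 y=4 heading=W
[3] after arc(left, 4): x=-2 y=0 heading=S
no rival 3-sequence matches.

spin(left), arc(left, 1), arc(left, 4)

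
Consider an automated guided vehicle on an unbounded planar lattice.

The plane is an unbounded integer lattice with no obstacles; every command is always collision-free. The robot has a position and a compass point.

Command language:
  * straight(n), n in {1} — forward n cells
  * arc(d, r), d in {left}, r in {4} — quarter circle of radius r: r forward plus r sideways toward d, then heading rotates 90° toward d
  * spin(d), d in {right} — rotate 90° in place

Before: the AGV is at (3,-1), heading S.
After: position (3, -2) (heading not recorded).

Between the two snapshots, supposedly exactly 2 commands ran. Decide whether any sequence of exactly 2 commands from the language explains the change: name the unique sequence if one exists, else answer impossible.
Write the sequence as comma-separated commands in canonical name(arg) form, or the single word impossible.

straight(1), spin(right)

key: order matters: swapping straight(1) and spin(right) lands elsewhere
t0: at (3,-1), heading S
1. straight(1) → at (3,-2), heading S
2. spin(right) → at (3,-2), heading W
all 9 alternatives checked — unique.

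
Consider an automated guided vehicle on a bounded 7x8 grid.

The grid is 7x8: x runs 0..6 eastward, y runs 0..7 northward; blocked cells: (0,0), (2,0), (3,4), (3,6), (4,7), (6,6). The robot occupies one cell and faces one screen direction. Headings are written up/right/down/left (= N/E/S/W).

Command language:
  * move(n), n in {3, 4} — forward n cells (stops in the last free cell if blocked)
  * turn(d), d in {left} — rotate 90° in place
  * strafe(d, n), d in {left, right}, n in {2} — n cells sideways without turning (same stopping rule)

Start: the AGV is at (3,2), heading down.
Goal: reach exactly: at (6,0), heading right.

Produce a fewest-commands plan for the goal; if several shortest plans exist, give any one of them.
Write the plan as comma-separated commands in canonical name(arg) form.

from: at (3,2), heading down
step 1 (move(3)): at (3,0), heading down
step 2 (turn(left)): at (3,0), heading right
step 3 (move(3)): at (6,0), heading right
nothing shorter than 3 reaches the goal.

move(3), turn(left), move(3)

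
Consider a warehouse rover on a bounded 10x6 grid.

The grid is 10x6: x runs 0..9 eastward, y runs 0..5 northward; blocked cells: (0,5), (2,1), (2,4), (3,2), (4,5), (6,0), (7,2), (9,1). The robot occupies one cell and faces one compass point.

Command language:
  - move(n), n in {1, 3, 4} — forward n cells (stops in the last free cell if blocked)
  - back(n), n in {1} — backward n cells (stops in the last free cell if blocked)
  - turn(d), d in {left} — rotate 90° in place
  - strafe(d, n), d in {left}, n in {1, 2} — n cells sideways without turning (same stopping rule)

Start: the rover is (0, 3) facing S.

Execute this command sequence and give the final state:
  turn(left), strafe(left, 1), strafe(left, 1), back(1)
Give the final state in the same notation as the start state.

initial: (0, 3) facing S
step 1 (turn(left)): (0, 3) facing E
step 2 (strafe(left, 1)): (0, 4) facing E
step 3 (strafe(left, 1)): (0, 4) facing E
step 4 (back(1)): (0, 4) facing E

(0, 4) facing E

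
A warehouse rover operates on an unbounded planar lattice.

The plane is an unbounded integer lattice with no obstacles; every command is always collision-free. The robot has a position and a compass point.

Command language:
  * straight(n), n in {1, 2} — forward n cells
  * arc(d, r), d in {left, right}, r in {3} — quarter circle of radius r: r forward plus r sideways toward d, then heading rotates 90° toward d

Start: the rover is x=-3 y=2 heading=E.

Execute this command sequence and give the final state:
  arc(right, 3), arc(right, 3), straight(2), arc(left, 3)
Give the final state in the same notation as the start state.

x=-8 y=-7 heading=S

start: x=-3 y=2 heading=E
1. arc(right, 3) → x=0 y=-1 heading=S
2. arc(right, 3) → x=-3 y=-4 heading=W
3. straight(2) → x=-5 y=-4 heading=W
4. arc(left, 3) → x=-8 y=-7 heading=S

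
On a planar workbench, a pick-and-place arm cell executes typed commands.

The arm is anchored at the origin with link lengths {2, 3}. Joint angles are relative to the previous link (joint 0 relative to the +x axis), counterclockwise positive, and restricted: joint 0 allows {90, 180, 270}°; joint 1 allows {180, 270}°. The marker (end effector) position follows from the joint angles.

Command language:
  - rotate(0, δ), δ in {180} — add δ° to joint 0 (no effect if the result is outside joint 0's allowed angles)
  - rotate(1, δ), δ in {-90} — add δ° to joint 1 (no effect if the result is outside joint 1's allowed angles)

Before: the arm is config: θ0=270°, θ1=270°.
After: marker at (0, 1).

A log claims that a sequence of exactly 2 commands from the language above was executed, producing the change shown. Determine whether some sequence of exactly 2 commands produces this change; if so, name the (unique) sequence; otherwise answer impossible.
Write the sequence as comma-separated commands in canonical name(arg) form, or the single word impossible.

rotate(1, -90), rotate(1, -90)

from: config: θ0=270°, θ1=270°
1. rotate(1, -90) → config: θ0=270°, θ1=180°
2. rotate(1, -90) → config: θ0=270°, θ1=180°
uniquely the one of 4 2-step routes that fits.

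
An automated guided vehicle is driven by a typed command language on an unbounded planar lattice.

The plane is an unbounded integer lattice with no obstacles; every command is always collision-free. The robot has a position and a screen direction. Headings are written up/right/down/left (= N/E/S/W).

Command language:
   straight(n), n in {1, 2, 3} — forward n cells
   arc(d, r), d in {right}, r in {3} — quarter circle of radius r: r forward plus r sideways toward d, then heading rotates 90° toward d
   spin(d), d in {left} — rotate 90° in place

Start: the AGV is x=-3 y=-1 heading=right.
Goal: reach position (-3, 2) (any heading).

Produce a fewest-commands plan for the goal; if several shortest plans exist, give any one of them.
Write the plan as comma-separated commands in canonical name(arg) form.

start: x=-3 y=-1 heading=right
t=1 spin(left) ⇒ x=-3 y=-1 heading=up
t=2 straight(3) ⇒ x=-3 y=2 heading=up
minimal: 2 command(s), checked below 2.

spin(left), straight(3)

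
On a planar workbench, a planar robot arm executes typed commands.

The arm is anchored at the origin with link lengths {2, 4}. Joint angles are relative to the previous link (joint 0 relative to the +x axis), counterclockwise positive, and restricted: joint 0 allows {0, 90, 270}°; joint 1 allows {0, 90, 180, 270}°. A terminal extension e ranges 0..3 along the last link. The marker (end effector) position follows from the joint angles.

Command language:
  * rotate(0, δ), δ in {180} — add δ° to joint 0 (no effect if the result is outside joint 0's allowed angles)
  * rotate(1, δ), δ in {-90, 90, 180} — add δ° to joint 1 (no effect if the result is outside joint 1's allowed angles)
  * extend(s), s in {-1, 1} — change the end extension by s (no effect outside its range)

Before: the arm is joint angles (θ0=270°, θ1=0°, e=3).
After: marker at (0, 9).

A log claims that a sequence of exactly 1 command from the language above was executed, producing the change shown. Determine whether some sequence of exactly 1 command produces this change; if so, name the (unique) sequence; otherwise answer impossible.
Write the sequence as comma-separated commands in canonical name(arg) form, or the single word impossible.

rotate(0, 180)

t0: joint angles (θ0=270°, θ1=0°, e=3)
t=1 rotate(0, 180) ⇒ joint angles (θ0=90°, θ1=0°, e=3)
no rival 1-sequence matches.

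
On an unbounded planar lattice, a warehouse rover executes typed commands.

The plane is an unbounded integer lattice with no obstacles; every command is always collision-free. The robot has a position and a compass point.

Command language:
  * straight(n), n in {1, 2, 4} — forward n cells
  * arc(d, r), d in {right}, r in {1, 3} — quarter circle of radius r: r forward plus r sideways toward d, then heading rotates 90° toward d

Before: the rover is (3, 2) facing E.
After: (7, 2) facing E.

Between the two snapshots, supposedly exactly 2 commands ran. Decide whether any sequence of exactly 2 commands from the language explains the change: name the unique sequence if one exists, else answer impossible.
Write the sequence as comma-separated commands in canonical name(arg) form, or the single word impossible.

key: heading stays E — no command in the sequence turns
initial: (3, 2) facing E
[1] after straight(2): (5, 2) facing E
[2] after straight(2): (7, 2) facing E
uniquely the one of 25 2-step routes that fits.

straight(2), straight(2)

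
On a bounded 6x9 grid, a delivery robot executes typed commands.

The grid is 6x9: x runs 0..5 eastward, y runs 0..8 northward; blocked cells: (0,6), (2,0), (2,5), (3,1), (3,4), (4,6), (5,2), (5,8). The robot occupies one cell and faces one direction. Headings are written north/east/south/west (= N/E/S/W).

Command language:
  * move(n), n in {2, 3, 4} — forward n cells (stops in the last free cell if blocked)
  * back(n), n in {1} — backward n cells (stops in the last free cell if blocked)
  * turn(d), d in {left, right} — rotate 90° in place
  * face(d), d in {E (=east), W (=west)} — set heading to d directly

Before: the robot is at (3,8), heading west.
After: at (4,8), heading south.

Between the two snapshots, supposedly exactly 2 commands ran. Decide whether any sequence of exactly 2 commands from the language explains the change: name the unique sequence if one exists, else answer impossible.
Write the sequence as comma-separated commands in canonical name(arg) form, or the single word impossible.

key: cell and facing (now S) both changed — the 2 commands mix motion and turning
t0: at (3,8), heading west
step 1 (back(1)): at (4,8), heading west
step 2 (turn(left)): at (4,8), heading south
no rival 2-sequence matches.

back(1), turn(left)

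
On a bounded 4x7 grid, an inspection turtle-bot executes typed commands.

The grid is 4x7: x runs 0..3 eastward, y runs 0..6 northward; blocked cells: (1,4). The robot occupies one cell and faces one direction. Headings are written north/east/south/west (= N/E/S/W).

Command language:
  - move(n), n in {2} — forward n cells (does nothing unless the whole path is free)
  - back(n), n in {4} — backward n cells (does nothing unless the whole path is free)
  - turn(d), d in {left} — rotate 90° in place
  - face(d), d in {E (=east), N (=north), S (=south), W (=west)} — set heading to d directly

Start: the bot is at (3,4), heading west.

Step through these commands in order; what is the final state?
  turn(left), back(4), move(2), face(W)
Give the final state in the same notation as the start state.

at (3,2), heading west

t0: at (3,4), heading west
step 1 (turn(left)): at (3,4), heading south
step 2 (back(4)): at (3,4), heading south
step 3 (move(2)): at (3,2), heading south
step 4 (face(W)): at (3,2), heading west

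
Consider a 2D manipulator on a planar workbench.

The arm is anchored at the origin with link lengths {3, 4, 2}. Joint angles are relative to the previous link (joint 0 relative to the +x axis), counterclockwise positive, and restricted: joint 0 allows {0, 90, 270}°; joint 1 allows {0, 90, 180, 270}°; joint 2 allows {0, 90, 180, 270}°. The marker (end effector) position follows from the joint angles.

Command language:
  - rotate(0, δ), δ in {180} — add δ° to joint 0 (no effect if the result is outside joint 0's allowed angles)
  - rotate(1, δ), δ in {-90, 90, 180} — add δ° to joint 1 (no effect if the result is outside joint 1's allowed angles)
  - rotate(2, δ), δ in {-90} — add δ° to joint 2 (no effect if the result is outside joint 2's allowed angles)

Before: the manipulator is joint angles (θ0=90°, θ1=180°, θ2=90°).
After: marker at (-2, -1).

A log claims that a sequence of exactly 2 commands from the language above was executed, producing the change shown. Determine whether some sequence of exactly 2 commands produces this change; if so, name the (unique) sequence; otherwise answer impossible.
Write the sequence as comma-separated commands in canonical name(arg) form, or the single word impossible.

begin: joint angles (θ0=90°, θ1=180°, θ2=90°)
t=1 rotate(2, -90) ⇒ joint angles (θ0=90°, θ1=180°, θ2=0°)
t=2 rotate(2, -90) ⇒ joint angles (θ0=90°, θ1=180°, θ2=270°)
no rival 2-sequence matches.

rotate(2, -90), rotate(2, -90)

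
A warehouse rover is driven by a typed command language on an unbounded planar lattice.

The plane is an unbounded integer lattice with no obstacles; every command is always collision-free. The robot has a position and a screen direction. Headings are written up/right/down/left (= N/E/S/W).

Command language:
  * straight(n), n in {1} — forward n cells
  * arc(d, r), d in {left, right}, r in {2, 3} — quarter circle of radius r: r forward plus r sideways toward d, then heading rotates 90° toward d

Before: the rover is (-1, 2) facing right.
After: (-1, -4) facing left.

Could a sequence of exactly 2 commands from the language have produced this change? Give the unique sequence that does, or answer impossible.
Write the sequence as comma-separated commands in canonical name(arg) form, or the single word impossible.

key: position moved to (-1,-4) AND the heading swung to W — translation plus rotation needed
initial: (-1, 2) facing right
step 1 (arc(right, 3)): (2, -1) facing down
step 2 (arc(right, 3)): (-1, -4) facing left
all 25 alternatives checked — unique.

arc(right, 3), arc(right, 3)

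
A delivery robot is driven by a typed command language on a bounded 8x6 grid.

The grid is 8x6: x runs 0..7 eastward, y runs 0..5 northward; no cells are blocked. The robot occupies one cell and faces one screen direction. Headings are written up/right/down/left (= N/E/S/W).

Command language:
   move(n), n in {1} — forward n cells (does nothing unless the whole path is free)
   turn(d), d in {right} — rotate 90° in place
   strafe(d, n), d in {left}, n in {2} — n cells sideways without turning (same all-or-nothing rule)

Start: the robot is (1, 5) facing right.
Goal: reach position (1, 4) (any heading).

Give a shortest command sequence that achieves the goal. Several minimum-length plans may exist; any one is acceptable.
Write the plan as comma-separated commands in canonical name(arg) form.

turn(right), move(1)

from: (1, 5) facing right
[1] after turn(right): (1, 5) facing down
[2] after move(1): (1, 4) facing down
minimal: 2 command(s), checked below 2.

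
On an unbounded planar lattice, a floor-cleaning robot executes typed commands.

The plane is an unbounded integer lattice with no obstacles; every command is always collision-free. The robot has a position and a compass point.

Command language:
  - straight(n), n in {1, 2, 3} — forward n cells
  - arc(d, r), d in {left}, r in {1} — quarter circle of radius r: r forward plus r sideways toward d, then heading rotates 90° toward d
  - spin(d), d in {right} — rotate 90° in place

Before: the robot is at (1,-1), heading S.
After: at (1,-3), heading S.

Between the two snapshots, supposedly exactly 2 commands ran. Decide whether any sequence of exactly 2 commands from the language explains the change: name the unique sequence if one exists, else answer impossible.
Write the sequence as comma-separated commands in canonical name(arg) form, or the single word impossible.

straight(1), straight(1)

key: heading stays S — no command in the sequence turns
initial: at (1,-1), heading S
t=1 straight(1) ⇒ at (1,-2), heading S
t=2 straight(1) ⇒ at (1,-3), heading S
all 25 alternatives checked — unique.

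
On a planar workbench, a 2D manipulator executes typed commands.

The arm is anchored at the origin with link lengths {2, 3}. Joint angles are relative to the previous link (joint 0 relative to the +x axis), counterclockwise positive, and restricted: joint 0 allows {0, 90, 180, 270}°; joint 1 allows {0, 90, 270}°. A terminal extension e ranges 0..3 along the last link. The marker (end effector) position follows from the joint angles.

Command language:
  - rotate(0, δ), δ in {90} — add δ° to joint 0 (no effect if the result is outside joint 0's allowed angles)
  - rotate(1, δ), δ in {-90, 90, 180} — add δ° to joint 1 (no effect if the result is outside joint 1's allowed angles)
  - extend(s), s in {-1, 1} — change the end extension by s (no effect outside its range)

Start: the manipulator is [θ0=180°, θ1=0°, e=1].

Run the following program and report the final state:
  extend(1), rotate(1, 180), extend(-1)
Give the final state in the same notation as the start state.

[θ0=180°, θ1=0°, e=1]

start: [θ0=180°, θ1=0°, e=1]
step 1 (extend(1)): [θ0=180°, θ1=0°, e=2]
step 2 (rotate(1, 180)): [θ0=180°, θ1=0°, e=2]
step 3 (extend(-1)): [θ0=180°, θ1=0°, e=1]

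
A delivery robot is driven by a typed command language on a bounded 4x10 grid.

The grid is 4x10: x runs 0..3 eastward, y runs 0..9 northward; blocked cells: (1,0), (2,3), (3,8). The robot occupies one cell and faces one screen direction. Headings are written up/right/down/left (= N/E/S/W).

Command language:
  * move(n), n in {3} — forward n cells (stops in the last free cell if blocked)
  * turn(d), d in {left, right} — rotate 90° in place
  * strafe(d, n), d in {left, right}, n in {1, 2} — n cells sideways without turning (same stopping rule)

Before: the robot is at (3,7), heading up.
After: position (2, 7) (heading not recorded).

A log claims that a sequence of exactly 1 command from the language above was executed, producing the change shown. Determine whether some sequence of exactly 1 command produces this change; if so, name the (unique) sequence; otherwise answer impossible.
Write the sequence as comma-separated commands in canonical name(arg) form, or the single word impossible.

begin: at (3,7), heading up
[1] after strafe(left, 1): at (2,7), heading up
no rival 1-sequence matches.

strafe(left, 1)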